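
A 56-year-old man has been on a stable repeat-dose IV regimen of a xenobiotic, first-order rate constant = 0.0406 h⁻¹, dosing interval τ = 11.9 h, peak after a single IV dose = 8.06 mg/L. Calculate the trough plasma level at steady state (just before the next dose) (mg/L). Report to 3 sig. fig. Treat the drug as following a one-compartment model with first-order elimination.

e^(−kτ) = e^(−0.04060 × 11.9) = 0.6168
Accumulation ratio R = 1 / (1 − e^(−kτ)) = 1 / (1 − 0.6168) = 2.610
Steady-state trough = C₀ × R × e^(−kτ) = 8.06 × 2.610 × 0.6168 = 12.98 mg/L

13.0 mg/L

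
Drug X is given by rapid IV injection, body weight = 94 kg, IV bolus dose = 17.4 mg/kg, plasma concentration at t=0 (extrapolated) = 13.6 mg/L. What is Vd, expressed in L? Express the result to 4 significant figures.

Dose = 17.4 × 94 = 1636 mg
Vd = Dose / C₀ = 1636 / 13.6 = 120.3 L

120.3 L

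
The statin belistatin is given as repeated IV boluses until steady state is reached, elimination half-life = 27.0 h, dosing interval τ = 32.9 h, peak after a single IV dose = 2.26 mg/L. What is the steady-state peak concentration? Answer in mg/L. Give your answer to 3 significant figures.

3.96 mg/L

k = ln2 / t½ = 0.693147 / 27.0 = 0.02567 h⁻¹
e^(−kτ) = e^(−0.02567 × 32.9) = 0.4298
Accumulation ratio R = 1 / (1 − e^(−kτ)) = 1 / (1 − 0.4298) = 1.754
Steady-state peak = C₀ × R = 2.26 × 1.754 = 3.964 mg/L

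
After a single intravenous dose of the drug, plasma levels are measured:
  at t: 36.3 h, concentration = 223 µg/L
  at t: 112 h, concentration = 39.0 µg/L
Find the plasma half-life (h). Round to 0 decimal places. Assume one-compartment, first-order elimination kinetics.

k = ln(C₁/C₂) / (t₂ − t₁) = ln(223/39.0) / (112 − 36.3)
  = 1.744 / 75.70 = 0.02304 h⁻¹
t½ = ln2 / k = 0.693147 / 0.02304 = 30.08 h

30 h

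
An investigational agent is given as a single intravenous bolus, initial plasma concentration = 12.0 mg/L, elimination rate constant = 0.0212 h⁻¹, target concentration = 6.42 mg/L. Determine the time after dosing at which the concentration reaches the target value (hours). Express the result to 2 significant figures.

30 h

t = ln(C₀ / C) / k = ln(12.00 / 6.42) / 0.02120
  = ln(1.869) / 0.02120 = 0.6254 / 0.02120 = 29.50 h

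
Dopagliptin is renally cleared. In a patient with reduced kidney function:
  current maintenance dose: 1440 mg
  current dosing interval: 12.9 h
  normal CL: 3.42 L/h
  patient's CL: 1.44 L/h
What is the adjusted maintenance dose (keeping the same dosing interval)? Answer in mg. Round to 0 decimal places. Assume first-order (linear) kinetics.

To keep the same average steady-state level, dosing rate must scale with clearance.
CL ratio = 1.44 / 3.42 = 0.4211
New dose (same interval) = 1440 × 0.4211 = 606.4 mg

606 mg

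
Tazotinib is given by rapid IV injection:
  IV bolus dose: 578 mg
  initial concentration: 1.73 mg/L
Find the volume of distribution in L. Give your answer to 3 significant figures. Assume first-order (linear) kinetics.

Vd = Dose / C₀ = 578.0 / 1.73 = 334.1 L

334 L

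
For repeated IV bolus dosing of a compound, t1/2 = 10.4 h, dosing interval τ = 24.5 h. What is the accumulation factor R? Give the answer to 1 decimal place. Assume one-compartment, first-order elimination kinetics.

k = ln2 / t½ = 0.693147 / 10.4 = 0.06665 h⁻¹
e^(−kτ) = e^(−0.06665 × 24.5) = 0.1954
Accumulation ratio R = 1 / (1 − e^(−kτ)) = 1 / (1 − 0.1954) = 1.243

1.2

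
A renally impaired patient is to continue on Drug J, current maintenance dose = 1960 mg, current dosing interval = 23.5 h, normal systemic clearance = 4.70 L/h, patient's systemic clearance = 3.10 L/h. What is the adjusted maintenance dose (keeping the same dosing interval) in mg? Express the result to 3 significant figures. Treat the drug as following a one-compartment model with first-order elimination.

1290 mg

To keep the same average steady-state level, dosing rate must scale with clearance.
CL ratio = 3.10 / 4.70 = 0.6596
New dose (same interval) = 1960 × 0.6596 = 1293 mg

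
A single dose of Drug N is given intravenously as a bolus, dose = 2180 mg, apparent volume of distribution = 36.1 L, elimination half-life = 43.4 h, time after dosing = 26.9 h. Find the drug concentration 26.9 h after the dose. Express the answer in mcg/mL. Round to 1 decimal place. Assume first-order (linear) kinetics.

39.3 mcg/mL

C₀ = Dose / Vd = 2180 / 36.1 = 60.39 mg/L
k = ln2 / t½ = 0.693147 / 43.4 = 0.01597 h⁻¹
C = C₀ · e^(−k·t) = 60.39 × e^(−0.01597 × 26.9)
  = 60.39 × 0.6508 = 39.30 mg/L
(39.30 mg/L = 39.30 mcg/mL)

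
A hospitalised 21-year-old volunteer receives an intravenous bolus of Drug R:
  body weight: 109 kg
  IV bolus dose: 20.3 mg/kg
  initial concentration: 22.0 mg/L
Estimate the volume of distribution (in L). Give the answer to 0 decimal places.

101 L

Dose = 20.3 × 109 = 2213 mg
Vd = Dose / C₀ = 2213 / 22.0 = 100.6 L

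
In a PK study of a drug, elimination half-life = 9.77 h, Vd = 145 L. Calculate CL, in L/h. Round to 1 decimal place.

10.3 L/h

k = ln2 / t½ = 0.693147 / 9.77 = 0.07095 h⁻¹
CL = k × Vd = 0.07095 × 145 = 10.29 L/h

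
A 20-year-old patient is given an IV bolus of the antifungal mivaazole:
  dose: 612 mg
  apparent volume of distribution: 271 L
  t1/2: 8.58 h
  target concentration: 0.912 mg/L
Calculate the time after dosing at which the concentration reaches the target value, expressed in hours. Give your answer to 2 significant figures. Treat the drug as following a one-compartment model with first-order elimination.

C₀ = Dose / Vd = 612.0 / 271 = 2.258 mg/L
k = ln2 / t½ = 0.693147 / 8.58 = 0.08079 h⁻¹
t = ln(C₀ / C) / k = ln(2.258 / 0.912) / 0.08079
  = ln(2.476) / 0.08079 = 0.9066 / 0.08079 = 11.22 h

11 h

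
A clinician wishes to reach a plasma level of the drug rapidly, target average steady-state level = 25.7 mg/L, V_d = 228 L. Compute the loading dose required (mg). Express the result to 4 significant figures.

5860 mg

LD = Css × Vd = 25.7 × 228 = 5860 mg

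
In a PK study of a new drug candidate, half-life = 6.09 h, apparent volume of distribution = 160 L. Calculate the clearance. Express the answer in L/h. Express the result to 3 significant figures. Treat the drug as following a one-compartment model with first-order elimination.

18.2 L/h

k = ln2 / t½ = 0.693147 / 6.09 = 0.1138 h⁻¹
CL = k × Vd = 0.1138 × 160 = 18.21 L/h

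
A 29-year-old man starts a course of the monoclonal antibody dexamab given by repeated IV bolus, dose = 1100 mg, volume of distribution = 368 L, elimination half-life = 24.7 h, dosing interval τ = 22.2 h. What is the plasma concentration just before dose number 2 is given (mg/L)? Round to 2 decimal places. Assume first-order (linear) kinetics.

1.60 mg/L

C₀ per dose = Dose / Vd = 1100 / 368 = 2.989 mg/L
k = ln2 / t½ = 0.693147 / 24.7 = 0.02806 h⁻¹
Fraction remaining after one interval: r = e^(−kτ) = e^(−0.02806 × 22.2) = 0.5364
Before dose 2, 1 dose has been given (aged 1τ).
C_trough = C₀ × r = 2.989 × 0.5364 = 1.603 mg/L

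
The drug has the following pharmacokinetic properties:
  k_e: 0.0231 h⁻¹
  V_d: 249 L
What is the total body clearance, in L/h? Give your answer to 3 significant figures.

CL = k × Vd = 0.0231 × 249 = 5.752 L/h

5.75 L/h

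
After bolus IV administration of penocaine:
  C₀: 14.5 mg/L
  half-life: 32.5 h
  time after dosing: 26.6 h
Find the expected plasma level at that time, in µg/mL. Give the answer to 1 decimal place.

k = ln2 / t½ = 0.693147 / 32.5 = 0.02133 h⁻¹
C = C₀ · e^(−k·t) = 14.50 × e^(−0.02133 × 26.6)
  = 14.50 × 0.5670 = 8.222 mg/L
(8.222 mg/L = 8.222 µg/mL)

8.2 µg/mL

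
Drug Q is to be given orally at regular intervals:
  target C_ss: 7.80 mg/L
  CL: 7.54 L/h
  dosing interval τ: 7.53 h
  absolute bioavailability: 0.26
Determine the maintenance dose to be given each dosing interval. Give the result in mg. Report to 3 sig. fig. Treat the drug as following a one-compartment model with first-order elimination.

1700 mg

At steady state, F × (Dose/τ) = Css × CL.
Dose = Css × CL × τ / F = 7.80 × 7.540 × 7.53 / 0.26 = 1703 mg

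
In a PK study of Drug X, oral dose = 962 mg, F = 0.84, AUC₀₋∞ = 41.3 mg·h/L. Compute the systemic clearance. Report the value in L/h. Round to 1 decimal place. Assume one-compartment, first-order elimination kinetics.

19.6 L/h

CL = F·Dose / AUC = 0.84 × 962 / 41.3 = 19.57 L/h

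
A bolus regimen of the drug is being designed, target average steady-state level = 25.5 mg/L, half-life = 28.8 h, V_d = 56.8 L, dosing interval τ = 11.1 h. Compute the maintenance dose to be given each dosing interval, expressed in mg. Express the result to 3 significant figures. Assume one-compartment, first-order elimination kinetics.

387 mg

k = ln2 / t½ = 0.693147 / 28.8 = 0.02407 h⁻¹
CL = k × Vd = 0.02407 × 56.8 = 1.367 L/h
At steady state, Dose/τ = Css × CL.
Dose = Css × CL × τ = 25.5 × 1.367 × 11.1 = 386.9 mg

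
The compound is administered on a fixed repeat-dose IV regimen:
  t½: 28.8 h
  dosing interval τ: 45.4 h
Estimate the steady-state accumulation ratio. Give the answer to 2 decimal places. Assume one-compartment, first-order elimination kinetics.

k = ln2 / t½ = 0.693147 / 28.8 = 0.02407 h⁻¹
e^(−kτ) = e^(−0.02407 × 45.4) = 0.3353
Accumulation ratio R = 1 / (1 − e^(−kτ)) = 1 / (1 − 0.3353) = 1.504

1.50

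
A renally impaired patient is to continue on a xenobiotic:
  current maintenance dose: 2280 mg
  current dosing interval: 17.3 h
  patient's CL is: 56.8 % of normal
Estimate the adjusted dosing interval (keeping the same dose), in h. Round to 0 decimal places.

To keep the same average steady-state level, dosing rate must scale with clearance.
CL ratio = 56.8 / 100 = 0.5680
New interval (same dose) = 17.3 / 0.5680 = 30.46 h

30 h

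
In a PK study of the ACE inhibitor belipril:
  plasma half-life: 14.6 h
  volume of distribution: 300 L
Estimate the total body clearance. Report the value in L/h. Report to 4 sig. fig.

k = ln2 / t½ = 0.693147 / 14.6 = 0.04748 h⁻¹
CL = k × Vd = 0.04748 × 300 = 14.24 L/h

14.24 L/h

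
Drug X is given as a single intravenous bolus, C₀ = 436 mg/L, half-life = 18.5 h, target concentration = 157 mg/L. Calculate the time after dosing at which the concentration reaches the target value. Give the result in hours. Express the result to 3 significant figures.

27.3 h

k = ln2 / t½ = 0.693147 / 18.5 = 0.03747 h⁻¹
t = ln(C₀ / C) / k = ln(436.0 / 157) / 0.03747
  = ln(2.777) / 0.03747 = 1.021 / 0.03747 = 27.25 h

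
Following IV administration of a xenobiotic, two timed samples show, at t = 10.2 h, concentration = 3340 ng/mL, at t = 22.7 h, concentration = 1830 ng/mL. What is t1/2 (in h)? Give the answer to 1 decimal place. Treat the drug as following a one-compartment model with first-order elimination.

k = ln(C₁/C₂) / (t₂ − t₁) = ln(3340/1830) / (22.7 − 10.2)
  = 0.6017 / 12.50 = 0.04814 h⁻¹
t½ = ln2 / k = 0.693147 / 0.04814 = 14.40 h

14.4 h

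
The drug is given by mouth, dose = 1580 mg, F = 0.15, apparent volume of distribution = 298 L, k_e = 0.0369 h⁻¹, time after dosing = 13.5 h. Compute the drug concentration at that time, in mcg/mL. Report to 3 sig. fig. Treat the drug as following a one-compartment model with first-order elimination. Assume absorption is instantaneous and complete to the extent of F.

Amount reaching circulation = F × Dose = 0.15 × 1580 = 237.0 mg
C₀ = F·Dose / Vd = 237.0 / 298 = 0.7953 mg/L
C = C₀ · e^(−k·t) = 0.7953 × e^(−0.03690 × 13.5)
  = 0.7953 × 0.6077 = 0.4833 mg/L
(0.4833 mg/L = 0.4833 mcg/mL)

0.483 mcg/mL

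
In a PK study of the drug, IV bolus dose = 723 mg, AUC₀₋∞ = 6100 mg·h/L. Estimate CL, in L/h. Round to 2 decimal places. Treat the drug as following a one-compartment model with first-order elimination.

CL = Dose / AUC = 723 / 6100 = 0.1185 L/h

0.12 L/h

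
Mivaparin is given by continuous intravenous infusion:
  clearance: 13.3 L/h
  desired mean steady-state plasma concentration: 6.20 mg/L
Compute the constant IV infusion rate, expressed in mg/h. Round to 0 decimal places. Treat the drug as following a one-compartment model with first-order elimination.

82 mg/h

At steady state, infusion rate R₀ = Css × CL = 6.20 × 13.30 = 82.46 mg/h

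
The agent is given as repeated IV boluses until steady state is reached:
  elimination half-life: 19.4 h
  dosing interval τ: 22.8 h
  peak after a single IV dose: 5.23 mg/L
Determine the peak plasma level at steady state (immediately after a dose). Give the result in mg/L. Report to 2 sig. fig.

9.4 mg/L

k = ln2 / t½ = 0.693147 / 19.4 = 0.03573 h⁻¹
e^(−kτ) = e^(−0.03573 × 22.8) = 0.4428
Accumulation ratio R = 1 / (1 − e^(−kτ)) = 1 / (1 − 0.4428) = 1.795
Steady-state peak = C₀ × R = 5.23 × 1.795 = 9.388 mg/L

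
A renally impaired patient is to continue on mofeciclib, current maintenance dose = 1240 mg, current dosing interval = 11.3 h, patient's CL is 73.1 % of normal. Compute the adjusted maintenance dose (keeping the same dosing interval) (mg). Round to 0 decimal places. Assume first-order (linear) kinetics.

To keep the same average steady-state level, dosing rate must scale with clearance.
CL ratio = 73.1 / 100 = 0.7310
New dose (same interval) = 1240 × 0.7310 = 906.4 mg

906 mg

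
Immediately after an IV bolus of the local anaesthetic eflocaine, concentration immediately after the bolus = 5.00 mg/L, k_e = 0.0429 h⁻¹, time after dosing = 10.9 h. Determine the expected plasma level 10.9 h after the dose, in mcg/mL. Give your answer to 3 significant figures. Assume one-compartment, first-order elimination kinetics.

C = C₀ · e^(−k·t) = 5.000 × e^(−0.04290 × 10.9)
  = 5.000 × 0.6265 = 3.133 mg/L
(3.133 mg/L = 3.133 mcg/mL)

3.13 mcg/mL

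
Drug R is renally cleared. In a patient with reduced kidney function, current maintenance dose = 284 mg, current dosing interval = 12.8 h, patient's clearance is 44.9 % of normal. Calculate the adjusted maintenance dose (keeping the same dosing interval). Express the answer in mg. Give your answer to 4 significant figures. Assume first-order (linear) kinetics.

127.5 mg

To keep the same average steady-state level, dosing rate must scale with clearance.
CL ratio = 44.9 / 100 = 0.4490
New dose (same interval) = 284 × 0.4490 = 127.5 mg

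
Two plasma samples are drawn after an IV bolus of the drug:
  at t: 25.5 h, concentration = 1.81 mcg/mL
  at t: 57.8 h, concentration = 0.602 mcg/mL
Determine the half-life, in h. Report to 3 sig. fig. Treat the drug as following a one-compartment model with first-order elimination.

k = ln(C₁/C₂) / (t₂ − t₁) = ln(1.81/0.602) / (57.8 − 25.5)
  = 1.101 / 32.30 = 0.03409 h⁻¹
t½ = ln2 / k = 0.693147 / 0.03409 = 20.33 h

20.3 h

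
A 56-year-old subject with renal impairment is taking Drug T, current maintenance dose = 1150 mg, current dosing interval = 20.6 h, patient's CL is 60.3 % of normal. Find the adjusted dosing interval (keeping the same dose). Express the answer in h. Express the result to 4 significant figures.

34.16 h

To keep the same average steady-state level, dosing rate must scale with clearance.
CL ratio = 60.3 / 100 = 0.6030
New interval (same dose) = 20.6 / 0.6030 = 34.16 h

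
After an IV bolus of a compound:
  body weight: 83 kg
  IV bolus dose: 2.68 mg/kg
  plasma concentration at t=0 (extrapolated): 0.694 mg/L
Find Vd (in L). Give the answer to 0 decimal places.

Dose = 2.68 × 83 = 222.4 mg
Vd = Dose / C₀ = 222.4 / 0.694 = 320.5 L

321 L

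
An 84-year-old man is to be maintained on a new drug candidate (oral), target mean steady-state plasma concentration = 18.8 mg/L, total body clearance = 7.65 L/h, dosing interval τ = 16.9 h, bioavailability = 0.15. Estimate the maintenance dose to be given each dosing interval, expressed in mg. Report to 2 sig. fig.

16000 mg

At steady state, F × (Dose/τ) = Css × CL.
Dose = Css × CL × τ / F = 18.8 × 7.650 × 16.9 / 0.15 = 16200 mg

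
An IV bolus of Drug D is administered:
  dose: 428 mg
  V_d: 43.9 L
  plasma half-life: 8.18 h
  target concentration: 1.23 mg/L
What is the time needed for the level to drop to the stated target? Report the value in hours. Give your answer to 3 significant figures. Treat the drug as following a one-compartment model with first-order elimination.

C₀ = Dose / Vd = 428.0 / 43.9 = 9.749 mg/L
k = ln2 / t½ = 0.693147 / 8.18 = 0.08474 h⁻¹
t = ln(C₀ / C) / k = ln(9.749 / 1.23) / 0.08474
  = ln(7.926) / 0.08474 = 2.070 / 0.08474 = 24.43 h

24.4 h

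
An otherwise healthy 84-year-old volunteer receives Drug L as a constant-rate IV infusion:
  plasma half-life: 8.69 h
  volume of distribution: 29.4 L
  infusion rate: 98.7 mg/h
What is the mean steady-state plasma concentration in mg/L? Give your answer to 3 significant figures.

k = ln2 / t½ = 0.693147 / 8.69 = 0.07976 h⁻¹
CL = k × Vd = 0.07976 × 29.4 = 2.345 L/h
At steady state Css = R₀ / CL = 98.7 / 2.345 = 42.09 mg/L

42.1 mg/L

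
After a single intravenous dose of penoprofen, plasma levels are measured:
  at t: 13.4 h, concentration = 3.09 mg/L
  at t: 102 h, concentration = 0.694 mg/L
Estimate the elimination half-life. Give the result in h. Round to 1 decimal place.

k = ln(C₁/C₂) / (t₂ − t₁) = ln(3.09/0.694) / (102 − 13.4)
  = 1.493 / 88.60 = 0.01685 h⁻¹
t½ = ln2 / k = 0.693147 / 0.01685 = 41.14 h

41.1 h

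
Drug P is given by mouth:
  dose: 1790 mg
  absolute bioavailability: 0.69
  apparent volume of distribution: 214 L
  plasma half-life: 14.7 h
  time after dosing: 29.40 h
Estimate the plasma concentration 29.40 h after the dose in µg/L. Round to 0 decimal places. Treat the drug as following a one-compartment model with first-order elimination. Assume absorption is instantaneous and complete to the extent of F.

1443 µg/L

Amount reaching circulation = F × Dose = 0.69 × 1790 = 1235 mg
C₀ = F·Dose / Vd = 1235 / 214 = 5.771 mg/L
k = ln2 / t½ = 0.693147 / 14.7 = 0.04715 h⁻¹
t / t½ = 29.40 / 14.7 = 2 half-lives
C = C₀ × (1/2)^2 = 5.771 × 0.2500 = 1.443 mg/L
Convert: 1.443 mg/L × 1000 = 1443 µg/L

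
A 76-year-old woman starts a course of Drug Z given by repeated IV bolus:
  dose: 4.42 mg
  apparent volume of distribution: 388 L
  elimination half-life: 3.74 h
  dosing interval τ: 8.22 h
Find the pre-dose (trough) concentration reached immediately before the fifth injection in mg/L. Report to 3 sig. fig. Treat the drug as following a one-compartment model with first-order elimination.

0.00317 mg/L

C₀ per dose = Dose / Vd = 4.42 / 388 = 0.01139 mg/L
k = ln2 / t½ = 0.693147 / 3.74 = 0.1853 h⁻¹
Fraction remaining after one interval: r = e^(−kτ) = e^(−0.1853 × 8.22) = 0.2180
Before dose 5, 4 doses have been given (aged 1τ, 2τ, 3τ, 4τ).
C_trough = C₀ × (r + r² + … + r^4) = C₀ × r(1−r^4)/(1−r)
        = 0.01139 × 0.2180 × (1 − 0.002259) / (1 − 0.2180) = 0.003168 mg/L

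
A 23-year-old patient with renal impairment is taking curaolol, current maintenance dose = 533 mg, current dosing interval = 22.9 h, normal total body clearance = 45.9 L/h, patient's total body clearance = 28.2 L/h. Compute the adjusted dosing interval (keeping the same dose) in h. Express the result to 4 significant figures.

37.27 h

To keep the same average steady-state level, dosing rate must scale with clearance.
CL ratio = 28.2 / 45.9 = 0.6144
New interval (same dose) = 22.9 / 0.6144 = 37.27 h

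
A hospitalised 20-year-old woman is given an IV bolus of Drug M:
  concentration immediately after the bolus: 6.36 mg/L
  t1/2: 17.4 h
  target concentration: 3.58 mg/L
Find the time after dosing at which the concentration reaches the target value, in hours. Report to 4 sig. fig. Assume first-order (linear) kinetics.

14.43 h

k = ln2 / t½ = 0.693147 / 17.4 = 0.03984 h⁻¹
t = ln(C₀ / C) / k = ln(6.360 / 3.58) / 0.03984
  = ln(1.777) / 0.03984 = 0.5749 / 0.03984 = 14.43 h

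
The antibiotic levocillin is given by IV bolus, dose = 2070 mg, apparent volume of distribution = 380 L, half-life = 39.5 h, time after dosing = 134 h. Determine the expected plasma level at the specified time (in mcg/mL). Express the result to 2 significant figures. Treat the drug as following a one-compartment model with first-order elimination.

0.52 mcg/mL

C₀ = Dose / Vd = 2070 / 380 = 5.447 mg/L
k = ln2 / t½ = 0.693147 / 39.5 = 0.01755 h⁻¹
C = C₀ · e^(−k·t) = 5.447 × e^(−0.01755 × 134)
  = 5.447 × 0.09521 = 0.5186 mg/L
(0.5186 mg/L = 0.5186 mcg/mL)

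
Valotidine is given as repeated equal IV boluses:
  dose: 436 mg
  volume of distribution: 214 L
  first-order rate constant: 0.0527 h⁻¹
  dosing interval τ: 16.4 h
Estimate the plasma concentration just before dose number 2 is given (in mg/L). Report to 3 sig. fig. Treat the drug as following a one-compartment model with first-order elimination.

0.858 mg/L

C₀ per dose = Dose / Vd = 436 / 214 = 2.037 mg/L
Fraction remaining after one interval: r = e^(−kτ) = e^(−0.05270 × 16.4) = 0.4214
Before dose 2, 1 dose has been given (aged 1τ).
C_trough = C₀ × r = 2.037 × 0.4214 = 0.8584 mg/L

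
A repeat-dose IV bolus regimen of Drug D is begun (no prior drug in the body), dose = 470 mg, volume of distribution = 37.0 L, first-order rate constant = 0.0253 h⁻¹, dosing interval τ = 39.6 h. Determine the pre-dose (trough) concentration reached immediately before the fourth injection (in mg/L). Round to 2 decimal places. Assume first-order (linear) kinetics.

7.01 mg/L

C₀ per dose = Dose / Vd = 470 / 37.0 = 12.70 mg/L
Fraction remaining after one interval: r = e^(−kτ) = e^(−0.02530 × 39.6) = 0.3672
Before dose 4, 3 doses have been given (aged 1τ, 2τ, 3τ).
C_trough = C₀ × (r + r² + … + r^3) = C₀ × r(1−r^3)/(1−r)
        = 12.70 × 0.3672 × (1 − 0.04951) / (1 − 0.3672) = 7.005 mg/L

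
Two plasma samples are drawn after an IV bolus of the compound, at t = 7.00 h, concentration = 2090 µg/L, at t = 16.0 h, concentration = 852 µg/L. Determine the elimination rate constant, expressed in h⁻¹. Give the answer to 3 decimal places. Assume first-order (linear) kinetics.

k = ln(C₁/C₂) / (t₂ − t₁) = ln(2090/852) / (16.0 − 7.00)
  = 0.8973 / 9.000 = 0.09970 h⁻¹

0.100 h⁻¹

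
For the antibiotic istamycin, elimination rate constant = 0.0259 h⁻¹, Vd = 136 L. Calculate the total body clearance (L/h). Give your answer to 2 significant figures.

3.5 L/h

CL = k × Vd = 0.0259 × 136 = 3.522 L/h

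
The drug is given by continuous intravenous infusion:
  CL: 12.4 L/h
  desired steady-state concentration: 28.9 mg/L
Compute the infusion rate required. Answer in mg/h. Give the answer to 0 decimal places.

358 mg/h

At steady state, infusion rate R₀ = Css × CL = 28.9 × 12.40 = 358.4 mg/h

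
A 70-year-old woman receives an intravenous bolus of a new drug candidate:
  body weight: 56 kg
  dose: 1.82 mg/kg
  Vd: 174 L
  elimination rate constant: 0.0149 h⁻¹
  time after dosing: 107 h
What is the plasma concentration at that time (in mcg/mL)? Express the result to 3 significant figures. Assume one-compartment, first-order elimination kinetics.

0.119 mcg/mL

Total dose = 1.82 × 56 = 101.9 mg
C₀ = Dose / Vd = 101.9 / 174 = 0.5856 mg/L
C = C₀ · e^(−k·t) = 0.5856 × e^(−0.01490 × 107)
  = 0.5856 × 0.2031 = 0.1189 mg/L
(0.1189 mg/L = 0.1189 mcg/mL)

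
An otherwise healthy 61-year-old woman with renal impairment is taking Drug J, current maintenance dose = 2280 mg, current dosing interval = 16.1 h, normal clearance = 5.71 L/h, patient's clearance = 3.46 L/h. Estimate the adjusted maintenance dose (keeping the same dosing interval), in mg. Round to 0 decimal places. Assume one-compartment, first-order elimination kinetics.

1382 mg

To keep the same average steady-state level, dosing rate must scale with clearance.
CL ratio = 3.46 / 5.71 = 0.6060
New dose (same interval) = 2280 × 0.6060 = 1382 mg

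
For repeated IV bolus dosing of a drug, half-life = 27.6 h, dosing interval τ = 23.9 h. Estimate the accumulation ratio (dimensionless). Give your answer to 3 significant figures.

k = ln2 / t½ = 0.693147 / 27.6 = 0.02511 h⁻¹
e^(−kτ) = e^(−0.02511 × 23.9) = 0.5487
Accumulation ratio R = 1 / (1 − e^(−kτ)) = 1 / (1 − 0.5487) = 2.216

2.22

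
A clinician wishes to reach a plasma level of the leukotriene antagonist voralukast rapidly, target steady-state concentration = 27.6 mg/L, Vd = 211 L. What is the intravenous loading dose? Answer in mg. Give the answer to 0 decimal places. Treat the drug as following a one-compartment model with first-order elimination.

5824 mg

LD = Css × Vd = 27.6 × 211 = 5824 mg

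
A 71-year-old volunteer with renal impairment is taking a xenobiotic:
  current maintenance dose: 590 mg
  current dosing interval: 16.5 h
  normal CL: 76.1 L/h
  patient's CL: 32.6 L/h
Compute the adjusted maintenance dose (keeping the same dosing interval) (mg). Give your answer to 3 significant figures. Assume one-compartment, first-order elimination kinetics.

To keep the same average steady-state level, dosing rate must scale with clearance.
CL ratio = 32.6 / 76.1 = 0.4284
New dose (same interval) = 590 × 0.4284 = 252.8 mg

253 mg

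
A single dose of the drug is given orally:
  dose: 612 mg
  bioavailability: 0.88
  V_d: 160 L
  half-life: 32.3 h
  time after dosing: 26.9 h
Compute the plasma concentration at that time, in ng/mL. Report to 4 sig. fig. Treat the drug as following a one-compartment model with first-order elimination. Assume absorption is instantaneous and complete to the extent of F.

1890 ng/mL

Amount reaching circulation = F × Dose = 0.88 × 612.0 = 538.6 mg
C₀ = F·Dose / Vd = 538.6 / 160 = 3.366 mg/L
k = ln2 / t½ = 0.693147 / 32.3 = 0.02146 h⁻¹
C = C₀ · e^(−k·t) = 3.366 × e^(−0.02146 × 26.9)
  = 3.366 × 0.5614 = 1.890 mg/L
Convert: 1.890 mg/L × 1000 = 1890 ng/mL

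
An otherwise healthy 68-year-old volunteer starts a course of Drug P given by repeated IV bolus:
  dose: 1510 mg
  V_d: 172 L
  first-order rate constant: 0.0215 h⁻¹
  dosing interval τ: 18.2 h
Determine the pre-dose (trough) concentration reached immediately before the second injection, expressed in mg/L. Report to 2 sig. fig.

C₀ per dose = Dose / Vd = 1510 / 172 = 8.779 mg/L
Fraction remaining after one interval: r = e^(−kτ) = e^(−0.02150 × 18.2) = 0.6762
Before dose 2, 1 dose has been given (aged 1τ).
C_trough = C₀ × r = 8.779 × 0.6762 = 5.936 mg/L

5.9 mg/L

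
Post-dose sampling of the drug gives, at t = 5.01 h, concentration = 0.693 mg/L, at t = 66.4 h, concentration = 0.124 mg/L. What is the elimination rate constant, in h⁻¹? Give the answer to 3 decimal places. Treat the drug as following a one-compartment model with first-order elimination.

0.028 h⁻¹

k = ln(C₁/C₂) / (t₂ − t₁) = ln(0.693/0.124) / (66.4 − 5.01)
  = 1.721 / 61.39 = 0.02803 h⁻¹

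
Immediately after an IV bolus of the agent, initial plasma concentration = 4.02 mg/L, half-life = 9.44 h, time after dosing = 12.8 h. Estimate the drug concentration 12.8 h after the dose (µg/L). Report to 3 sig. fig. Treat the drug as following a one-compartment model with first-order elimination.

k = ln2 / t½ = 0.693147 / 9.44 = 0.07343 h⁻¹
C = C₀ · e^(−k·t) = 4.020 × e^(−0.07343 × 12.8)
  = 4.020 × 0.3907 = 1.571 mg/L
Convert: 1.571 mg/L × 1000 = 1571 µg/L

1570 µg/L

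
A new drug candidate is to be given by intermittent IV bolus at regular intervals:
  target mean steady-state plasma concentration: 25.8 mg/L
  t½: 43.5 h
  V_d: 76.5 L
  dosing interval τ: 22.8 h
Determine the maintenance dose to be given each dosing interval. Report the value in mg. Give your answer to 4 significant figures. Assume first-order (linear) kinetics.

717.1 mg

k = ln2 / t½ = 0.693147 / 43.5 = 0.01593 h⁻¹
CL = k × Vd = 0.01593 × 76.5 = 1.219 L/h
At steady state, Dose/τ = Css × CL.
Dose = Css × CL × τ = 25.8 × 1.219 × 22.8 = 717.1 mg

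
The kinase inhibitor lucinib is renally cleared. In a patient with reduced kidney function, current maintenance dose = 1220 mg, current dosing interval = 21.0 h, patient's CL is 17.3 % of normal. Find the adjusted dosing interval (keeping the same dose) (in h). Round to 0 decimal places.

To keep the same average steady-state level, dosing rate must scale with clearance.
CL ratio = 17.3 / 100 = 0.1730
New interval (same dose) = 21.0 / 0.1730 = 121.4 h

121 h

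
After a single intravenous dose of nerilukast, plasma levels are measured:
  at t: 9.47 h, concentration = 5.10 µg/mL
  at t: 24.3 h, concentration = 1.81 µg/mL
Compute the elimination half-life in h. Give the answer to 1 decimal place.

9.9 h

k = ln(C₁/C₂) / (t₂ − t₁) = ln(5.10/1.81) / (24.3 − 9.47)
  = 1.036 / 14.83 = 0.06986 h⁻¹
t½ = ln2 / k = 0.693147 / 0.06986 = 9.922 h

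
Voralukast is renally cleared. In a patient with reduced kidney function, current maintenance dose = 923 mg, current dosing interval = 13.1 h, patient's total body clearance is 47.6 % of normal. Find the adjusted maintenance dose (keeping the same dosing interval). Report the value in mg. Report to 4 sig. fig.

439.3 mg

To keep the same average steady-state level, dosing rate must scale with clearance.
CL ratio = 47.6 / 100 = 0.4760
New dose (same interval) = 923 × 0.4760 = 439.3 mg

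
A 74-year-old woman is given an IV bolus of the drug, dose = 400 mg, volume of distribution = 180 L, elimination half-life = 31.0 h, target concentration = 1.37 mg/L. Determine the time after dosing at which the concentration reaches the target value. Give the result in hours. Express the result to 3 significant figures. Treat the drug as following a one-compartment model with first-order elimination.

C₀ = Dose / Vd = 400.0 / 180 = 2.222 mg/L
k = ln2 / t½ = 0.693147 / 31.0 = 0.02236 h⁻¹
t = ln(C₀ / C) / k = ln(2.222 / 1.37) / 0.02236
  = ln(1.622) / 0.02236 = 0.4837 / 0.02236 = 21.63 h

21.6 h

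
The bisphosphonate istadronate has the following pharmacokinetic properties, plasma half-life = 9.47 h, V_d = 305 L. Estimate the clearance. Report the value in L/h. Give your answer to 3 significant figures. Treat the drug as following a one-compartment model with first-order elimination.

22.3 L/h

k = ln2 / t½ = 0.693147 / 9.47 = 0.07319 h⁻¹
CL = k × Vd = 0.07319 × 305 = 22.32 L/h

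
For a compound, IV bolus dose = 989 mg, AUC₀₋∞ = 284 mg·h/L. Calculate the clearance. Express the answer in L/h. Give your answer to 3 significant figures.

CL = Dose / AUC = 989 / 284 = 3.482 L/h

3.48 L/h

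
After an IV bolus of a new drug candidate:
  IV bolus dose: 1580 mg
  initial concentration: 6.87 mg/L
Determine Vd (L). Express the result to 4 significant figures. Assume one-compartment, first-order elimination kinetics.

230.0 L

Vd = Dose / C₀ = 1580 / 6.87 = 230.0 L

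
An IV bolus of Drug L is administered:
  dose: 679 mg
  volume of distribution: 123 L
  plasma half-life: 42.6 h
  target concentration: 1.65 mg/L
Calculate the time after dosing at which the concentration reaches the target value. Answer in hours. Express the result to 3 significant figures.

74.2 h

C₀ = Dose / Vd = 679.0 / 123 = 5.520 mg/L
k = ln2 / t½ = 0.693147 / 42.6 = 0.01627 h⁻¹
t = ln(C₀ / C) / k = ln(5.520 / 1.65) / 0.01627
  = ln(3.345) / 0.01627 = 1.207 / 0.01627 = 74.19 h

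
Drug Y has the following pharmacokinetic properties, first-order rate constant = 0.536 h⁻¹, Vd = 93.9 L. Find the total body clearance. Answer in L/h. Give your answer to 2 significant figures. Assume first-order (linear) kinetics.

50 L/h

CL = k × Vd = 0.536 × 93.9 = 50.33 L/h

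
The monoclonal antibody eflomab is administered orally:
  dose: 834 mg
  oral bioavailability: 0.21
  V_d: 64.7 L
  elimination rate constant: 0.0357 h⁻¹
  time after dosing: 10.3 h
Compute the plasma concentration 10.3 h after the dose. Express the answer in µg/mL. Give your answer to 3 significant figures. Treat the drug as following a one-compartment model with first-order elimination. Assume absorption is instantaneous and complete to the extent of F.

Amount reaching circulation = F × Dose = 0.21 × 834.0 = 175.1 mg
C₀ = F·Dose / Vd = 175.1 / 64.7 = 2.706 mg/L
C = C₀ · e^(−k·t) = 2.706 × e^(−0.03570 × 10.3)
  = 2.706 × 0.6923 = 1.873 mg/L
(1.873 mg/L = 1.873 µg/mL)

1.87 µg/mL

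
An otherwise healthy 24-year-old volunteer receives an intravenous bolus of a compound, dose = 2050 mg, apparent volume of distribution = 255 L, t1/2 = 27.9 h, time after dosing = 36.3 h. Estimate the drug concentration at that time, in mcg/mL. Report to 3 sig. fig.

C₀ = Dose / Vd = 2050 / 255 = 8.039 mg/L
k = ln2 / t½ = 0.693147 / 27.9 = 0.02484 h⁻¹
C = C₀ · e^(−k·t) = 8.039 × e^(−0.02484 × 36.3)
  = 8.039 × 0.4059 = 3.263 mg/L
(3.263 mg/L = 3.263 mcg/mL)

3.26 mcg/mL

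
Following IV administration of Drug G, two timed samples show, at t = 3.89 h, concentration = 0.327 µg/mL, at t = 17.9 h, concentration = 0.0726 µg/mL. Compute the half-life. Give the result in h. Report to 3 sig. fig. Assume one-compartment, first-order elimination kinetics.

6.45 h

k = ln(C₁/C₂) / (t₂ − t₁) = ln(0.327/0.0726) / (17.9 − 3.89)
  = 1.505 / 14.01 = 0.1074 h⁻¹
t½ = ln2 / k = 0.693147 / 0.1074 = 6.454 h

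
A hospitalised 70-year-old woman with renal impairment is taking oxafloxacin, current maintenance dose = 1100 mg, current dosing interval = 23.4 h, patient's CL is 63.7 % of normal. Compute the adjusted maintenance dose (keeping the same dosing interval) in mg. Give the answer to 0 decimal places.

701 mg

To keep the same average steady-state level, dosing rate must scale with clearance.
CL ratio = 63.7 / 100 = 0.6370
New dose (same interval) = 1100 × 0.6370 = 700.7 mg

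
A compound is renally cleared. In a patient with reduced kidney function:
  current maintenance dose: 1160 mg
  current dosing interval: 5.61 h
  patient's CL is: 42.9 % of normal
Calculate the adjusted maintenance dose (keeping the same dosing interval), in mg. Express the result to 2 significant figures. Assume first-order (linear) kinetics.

500 mg

To keep the same average steady-state level, dosing rate must scale with clearance.
CL ratio = 42.9 / 100 = 0.4290
New dose (same interval) = 1160 × 0.4290 = 497.6 mg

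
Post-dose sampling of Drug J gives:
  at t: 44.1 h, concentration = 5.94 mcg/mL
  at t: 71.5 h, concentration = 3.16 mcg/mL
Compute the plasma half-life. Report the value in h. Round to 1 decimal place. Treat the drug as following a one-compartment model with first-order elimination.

30.1 h

k = ln(C₁/C₂) / (t₂ − t₁) = ln(5.94/3.16) / (71.5 − 44.1)
  = 0.6311 / 27.40 = 0.02303 h⁻¹
t½ = ln2 / k = 0.693147 / 0.02303 = 30.10 h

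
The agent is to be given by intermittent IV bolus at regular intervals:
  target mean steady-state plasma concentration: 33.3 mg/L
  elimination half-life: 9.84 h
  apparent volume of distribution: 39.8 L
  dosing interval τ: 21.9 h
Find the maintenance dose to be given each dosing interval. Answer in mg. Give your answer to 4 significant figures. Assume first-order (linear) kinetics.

2045 mg

k = ln2 / t½ = 0.693147 / 9.84 = 0.07044 h⁻¹
CL = k × Vd = 0.07044 × 39.8 = 2.804 L/h
At steady state, Dose/τ = Css × CL.
Dose = Css × CL × τ = 33.3 × 2.804 × 21.9 = 2045 mg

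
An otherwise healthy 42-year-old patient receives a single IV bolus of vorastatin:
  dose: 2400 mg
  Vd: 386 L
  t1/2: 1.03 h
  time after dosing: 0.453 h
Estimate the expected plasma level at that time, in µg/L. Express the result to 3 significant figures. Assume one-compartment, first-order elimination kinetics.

4580 µg/L

C₀ = Dose / Vd = 2400 / 386 = 6.218 mg/L
k = ln2 / t½ = 0.693147 / 1.03 = 0.6730 h⁻¹
C = C₀ · e^(−k·t) = 6.218 × e^(−0.6730 × 0.453)
  = 6.218 × 0.7372 = 4.584 mg/L
Convert: 4.584 mg/L × 1000 = 4584 µg/L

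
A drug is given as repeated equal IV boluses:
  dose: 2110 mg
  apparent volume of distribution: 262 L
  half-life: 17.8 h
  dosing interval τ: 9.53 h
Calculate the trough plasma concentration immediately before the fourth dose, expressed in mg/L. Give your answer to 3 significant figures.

12.0 mg/L

C₀ per dose = Dose / Vd = 2110 / 262 = 8.053 mg/L
k = ln2 / t½ = 0.693147 / 17.8 = 0.03894 h⁻¹
Fraction remaining after one interval: r = e^(−kτ) = e^(−0.03894 × 9.53) = 0.6900
Before dose 4, 3 doses have been given (aged 1τ, 2τ, 3τ).
C_trough = C₀ × (r + r² + … + r^3) = C₀ × r(1−r^3)/(1−r)
        = 8.053 × 0.6900 × (1 − 0.3285) / (1 − 0.6900) = 12.04 mg/L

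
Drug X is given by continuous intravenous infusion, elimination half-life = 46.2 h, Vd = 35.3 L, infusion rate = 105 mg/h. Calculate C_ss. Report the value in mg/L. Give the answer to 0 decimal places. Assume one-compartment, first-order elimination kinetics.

k = ln2 / t½ = 0.693147 / 46.2 = 0.01500 h⁻¹
CL = k × Vd = 0.01500 × 35.3 = 0.5295 L/h
At steady state Css = R₀ / CL = 105 / 0.5295 = 198.3 mg/L

198 mg/L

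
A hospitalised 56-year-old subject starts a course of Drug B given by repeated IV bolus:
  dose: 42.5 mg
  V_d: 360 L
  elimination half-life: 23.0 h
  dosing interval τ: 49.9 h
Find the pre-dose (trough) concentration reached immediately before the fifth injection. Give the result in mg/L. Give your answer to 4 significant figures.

C₀ per dose = Dose / Vd = 42.5 / 360 = 0.1181 mg/L
k = ln2 / t½ = 0.693147 / 23.0 = 0.03014 h⁻¹
Fraction remaining after one interval: r = e^(−kτ) = e^(−0.03014 × 49.9) = 0.2222
Before dose 5, 4 doses have been given (aged 1τ, 2τ, 3τ, 4τ).
C_trough = C₀ × (r + r² + … + r^4) = C₀ × r(1−r^4)/(1−r)
        = 0.1181 × 0.2222 × (1 − 0.002438) / (1 − 0.2222) = 0.03366 mg/L

0.03366 mg/L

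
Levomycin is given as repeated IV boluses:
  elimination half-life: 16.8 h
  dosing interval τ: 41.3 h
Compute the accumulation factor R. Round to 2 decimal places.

1.22

k = ln2 / t½ = 0.693147 / 16.8 = 0.04126 h⁻¹
e^(−kτ) = e^(−0.04126 × 41.3) = 0.1819
Accumulation ratio R = 1 / (1 − e^(−kτ)) = 1 / (1 − 0.1819) = 1.222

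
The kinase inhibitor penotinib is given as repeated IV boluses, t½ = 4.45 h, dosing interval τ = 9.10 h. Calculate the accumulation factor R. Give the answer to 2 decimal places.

1.32

k = ln2 / t½ = 0.693147 / 4.45 = 0.1558 h⁻¹
e^(−kτ) = e^(−0.1558 × 9.10) = 0.2423
Accumulation ratio R = 1 / (1 − e^(−kτ)) = 1 / (1 − 0.2423) = 1.320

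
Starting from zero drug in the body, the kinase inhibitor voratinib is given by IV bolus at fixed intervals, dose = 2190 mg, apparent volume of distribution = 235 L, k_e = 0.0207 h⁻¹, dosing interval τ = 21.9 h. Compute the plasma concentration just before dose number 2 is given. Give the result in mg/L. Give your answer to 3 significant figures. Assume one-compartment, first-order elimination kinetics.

5.92 mg/L

C₀ per dose = Dose / Vd = 2190 / 235 = 9.319 mg/L
Fraction remaining after one interval: r = e^(−kτ) = e^(−0.02070 × 21.9) = 0.6355
Before dose 2, 1 dose has been given (aged 1τ).
C_trough = C₀ × r = 9.319 × 0.6355 = 5.922 mg/L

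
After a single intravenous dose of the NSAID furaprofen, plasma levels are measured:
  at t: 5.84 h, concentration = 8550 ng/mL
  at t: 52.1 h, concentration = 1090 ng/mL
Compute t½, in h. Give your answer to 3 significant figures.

k = ln(C₁/C₂) / (t₂ − t₁) = ln(8550/1090) / (52.1 − 5.84)
  = 2.060 / 46.26 = 0.04453 h⁻¹
t½ = ln2 / k = 0.693147 / 0.04453 = 15.57 h

15.6 h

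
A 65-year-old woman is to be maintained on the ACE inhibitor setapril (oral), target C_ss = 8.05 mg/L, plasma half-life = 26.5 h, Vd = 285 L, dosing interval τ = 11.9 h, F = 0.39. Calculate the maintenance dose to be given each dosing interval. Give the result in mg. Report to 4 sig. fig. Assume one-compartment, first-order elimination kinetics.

1831 mg

k = ln2 / t½ = 0.693147 / 26.5 = 0.02616 h⁻¹
CL = k × Vd = 0.02616 × 285 = 7.456 L/h
At steady state, F × (Dose/τ) = Css × CL.
Dose = Css × CL × τ / F = 8.05 × 7.456 × 11.9 / 0.39 = 1831 mg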